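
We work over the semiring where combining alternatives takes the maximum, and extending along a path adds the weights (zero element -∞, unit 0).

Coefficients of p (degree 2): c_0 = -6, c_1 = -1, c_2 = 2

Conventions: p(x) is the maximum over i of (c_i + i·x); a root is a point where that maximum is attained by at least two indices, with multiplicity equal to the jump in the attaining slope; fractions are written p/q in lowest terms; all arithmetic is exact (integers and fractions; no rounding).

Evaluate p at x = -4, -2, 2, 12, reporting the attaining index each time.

p(-4) = max(-6+0·(-4)=-6, -1+1·(-4)=-5, 2+2·(-4)=-6) = -5 (attained by i=1)
p(-2) = max(-6+0·(-2)=-6, -1+1·(-2)=-3, 2+2·(-2)=-2) = -2 (attained by i=2)
p(2) = max(-6+0·2=-6, -1+1·2=1, 2+2·2=6) = 6 (attained by i=2)
p(12) = max(-6+0·12=-6, -1+1·12=11, 2+2·12=26) = 26 (attained by i=2)
Answer: p(-4) = -5; p(-2) = -2; p(2) = 6; p(12) = 26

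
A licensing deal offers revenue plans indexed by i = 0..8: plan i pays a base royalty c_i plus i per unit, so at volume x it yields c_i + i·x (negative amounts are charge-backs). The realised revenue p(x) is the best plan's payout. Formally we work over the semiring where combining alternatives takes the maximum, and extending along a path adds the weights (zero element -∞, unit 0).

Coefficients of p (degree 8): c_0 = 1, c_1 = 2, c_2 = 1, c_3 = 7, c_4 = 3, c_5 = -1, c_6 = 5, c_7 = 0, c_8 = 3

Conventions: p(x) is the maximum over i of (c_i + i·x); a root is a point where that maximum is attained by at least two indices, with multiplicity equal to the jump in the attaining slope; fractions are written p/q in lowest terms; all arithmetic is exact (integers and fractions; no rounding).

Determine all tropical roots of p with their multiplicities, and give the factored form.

hull edge (i=0, c=1) to (i=3, c=7): slope 2, span 3
hull edge (i=3, c=7) to (i=6, c=5): slope -2/3, span 3
hull edge (i=6, c=5) to (i=8, c=3): slope -1, span 2
Factored form: p(x) = 3 ⊗ (x ⊕ (-2)) ⊗ (x ⊕ (-2)) ⊗ (x ⊕ (-2)) ⊗ (x ⊕ 2/3) ⊗ (x ⊕ 2/3) ⊗ (x ⊕ 2/3) ⊗ (x ⊕ 1) ⊗ (x ⊕ 1)
Answer: roots = -2 (mult 3), 2/3 (mult 3), 1 (mult 2)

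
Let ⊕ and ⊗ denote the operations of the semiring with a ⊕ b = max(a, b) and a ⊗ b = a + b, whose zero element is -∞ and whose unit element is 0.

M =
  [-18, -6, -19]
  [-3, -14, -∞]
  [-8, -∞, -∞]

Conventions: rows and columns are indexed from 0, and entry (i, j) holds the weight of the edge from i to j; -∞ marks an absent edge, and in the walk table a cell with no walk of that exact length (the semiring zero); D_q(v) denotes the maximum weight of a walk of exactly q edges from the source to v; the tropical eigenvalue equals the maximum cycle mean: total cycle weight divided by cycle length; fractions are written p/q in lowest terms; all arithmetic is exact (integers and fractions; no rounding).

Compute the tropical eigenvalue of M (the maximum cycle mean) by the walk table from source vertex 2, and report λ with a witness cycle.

q=0: [-∞, -∞, 0]
q=1: [-8, -∞, -∞]
q=2: [-26, -14, -27]
q=3: [-17, -28, -45]
Optimal cycle mean attained by: cycle 0->1->0, total (-6) + (-3), length 2.
Answer: λ = -9/2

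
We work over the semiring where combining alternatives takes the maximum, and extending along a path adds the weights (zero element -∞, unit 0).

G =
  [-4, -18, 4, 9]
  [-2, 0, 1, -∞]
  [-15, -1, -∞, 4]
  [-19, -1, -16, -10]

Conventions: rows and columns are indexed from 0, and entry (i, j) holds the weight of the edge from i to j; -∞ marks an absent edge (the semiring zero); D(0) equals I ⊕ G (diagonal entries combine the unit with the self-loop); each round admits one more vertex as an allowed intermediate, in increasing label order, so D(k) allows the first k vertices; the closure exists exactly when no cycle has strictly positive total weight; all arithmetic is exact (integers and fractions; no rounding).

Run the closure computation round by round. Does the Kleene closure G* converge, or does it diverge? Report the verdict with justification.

D(0):
  [0, -18, 4, 9]
  [-2, 0, 1, -∞]
  [-15, -1, 0, 4]
  [-19, -1, -16, 0]
D(1):
  [0, -18, 4, 9]
  [-2, 0, 2, 7]
  [-15, -1, 0, 4]
  [-19, -1, -15, 0]
Detection: at round 2, diagonal entry (2, 2) turns strictly positive.
Key observation: the cycle 2->1->0->2 has total weight (-1) + (-2) + 4, which is strictly positive.
Answer: DIVERGES — positive cycle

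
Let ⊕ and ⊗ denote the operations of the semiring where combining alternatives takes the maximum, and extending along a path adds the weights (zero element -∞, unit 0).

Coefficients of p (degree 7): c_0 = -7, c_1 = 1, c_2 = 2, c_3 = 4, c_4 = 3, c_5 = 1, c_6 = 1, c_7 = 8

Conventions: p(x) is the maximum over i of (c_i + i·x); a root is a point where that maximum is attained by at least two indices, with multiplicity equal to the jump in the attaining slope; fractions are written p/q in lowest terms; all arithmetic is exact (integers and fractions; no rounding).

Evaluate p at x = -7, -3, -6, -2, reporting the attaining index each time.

p(-7) = max(-7+0·(-7)=-7, 1+1·(-7)=-6, 2+2·(-7)=-12, 4+3·(-7)=-17, 3+4·(-7)=-25, 1+5·(-7)=-34, 1+6·(-7)=-41, 8+7·(-7)=-41) = -6 (attained by i=1)
p(-3) = max(-7+0·(-3)=-7, 1+1·(-3)=-2, 2+2·(-3)=-4, 4+3·(-3)=-5, 3+4·(-3)=-9, 1+5·(-3)=-14, 1+6·(-3)=-17, 8+7·(-3)=-13) = -2 (attained by i=1)
p(-6) = max(-7+0·(-6)=-7, 1+1·(-6)=-5, 2+2·(-6)=-10, 4+3·(-6)=-14, 3+4·(-6)=-21, 1+5·(-6)=-29, 1+6·(-6)=-35, 8+7·(-6)=-34) = -5 (attained by i=1)
p(-2) = max(-7+0·(-2)=-7, 1+1·(-2)=-1, 2+2·(-2)=-2, 4+3·(-2)=-2, 3+4·(-2)=-5, 1+5·(-2)=-9, 1+6·(-2)=-11, 8+7·(-2)=-6) = -1 (attained by i=1)
Answer: p(-7) = -6; p(-3) = -2; p(-6) = -5; p(-2) = -1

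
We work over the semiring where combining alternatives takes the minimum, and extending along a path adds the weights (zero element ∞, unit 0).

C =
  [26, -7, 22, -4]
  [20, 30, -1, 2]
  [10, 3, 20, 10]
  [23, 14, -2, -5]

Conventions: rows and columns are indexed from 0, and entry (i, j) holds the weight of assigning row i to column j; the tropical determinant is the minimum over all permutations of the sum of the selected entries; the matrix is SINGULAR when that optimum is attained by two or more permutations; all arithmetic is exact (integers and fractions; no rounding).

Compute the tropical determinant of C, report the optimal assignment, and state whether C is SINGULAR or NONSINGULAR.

σ = (0, 1, 2, 3): 26 + 30 + 20 + (-5) = 71
σ = (0, 1, 3, 2): 26 + 30 + 10 + (-2) = 64
σ = (0, 2, 1, 3): 26 + (-1) + 3 + (-5) = 23
σ = (0, 2, 3, 1): 26 + (-1) + 10 + 14 = 49
σ = (0, 3, 1, 2): 26 + 2 + 3 + (-2) = 29
σ = (0, 3, 2, 1): 26 + 2 + 20 + 14 = 62
σ = (1, 0, 2, 3): (-7) + 20 + 20 + (-5) = 28
σ = (1, 0, 3, 2): (-7) + 20 + 10 + (-2) = 21
σ = (1, 2, 0, 3): (-7) + (-1) + 10 + (-5) = -3
σ = (1, 2, 3, 0): (-7) + (-1) + 10 + 23 = 25
σ = (1, 3, 0, 2): (-7) + 2 + 10 + (-2) = 3
σ = (1, 3, 2, 0): (-7) + 2 + 20 + 23 = 38
σ = (2, 0, 1, 3): 22 + 20 + 3 + (-5) = 40
σ = (2, 0, 3, 1): 22 + 20 + 10 + 14 = 66
σ = (2, 1, 0, 3): 22 + 30 + 10 + (-5) = 57
σ = (2, 1, 3, 0): 22 + 30 + 10 + 23 = 85
σ = (2, 3, 0, 1): 22 + 2 + 10 + 14 = 48
σ = (2, 3, 1, 0): 22 + 2 + 3 + 23 = 50
σ = (3, 0, 1, 2): (-4) + 20 + 3 + (-2) = 17
σ = (3, 0, 2, 1): (-4) + 20 + 20 + 14 = 50
σ = (3, 1, 0, 2): (-4) + 30 + 10 + (-2) = 34
σ = (3, 1, 2, 0): (-4) + 30 + 20 + 23 = 69
σ = (3, 2, 0, 1): (-4) + (-1) + 10 + 14 = 19
σ = (3, 2, 1, 0): (-4) + (-1) + 3 + 23 = 21
Optimal value attained by: σ = (1, 2, 0, 3).
Answer: det⊕(C) = -3; verdict: NONSINGULAR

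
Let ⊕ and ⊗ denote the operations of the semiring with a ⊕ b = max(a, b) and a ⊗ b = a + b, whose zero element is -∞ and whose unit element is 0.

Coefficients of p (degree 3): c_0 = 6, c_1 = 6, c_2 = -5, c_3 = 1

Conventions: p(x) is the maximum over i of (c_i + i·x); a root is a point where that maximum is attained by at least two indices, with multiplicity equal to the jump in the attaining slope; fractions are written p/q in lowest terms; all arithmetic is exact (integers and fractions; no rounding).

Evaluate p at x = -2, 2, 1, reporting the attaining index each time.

p(-2) = max(6+0·(-2)=6, 6+1·(-2)=4, -5+2·(-2)=-9, 1+3·(-2)=-5) = 6 (attained by i=0)
p(2) = max(6+0·2=6, 6+1·2=8, -5+2·2=-1, 1+3·2=7) = 8 (attained by i=1)
p(1) = max(6+0·1=6, 6+1·1=7, -5+2·1=-3, 1+3·1=4) = 7 (attained by i=1)
Answer: p(-2) = 6; p(2) = 8; p(1) = 7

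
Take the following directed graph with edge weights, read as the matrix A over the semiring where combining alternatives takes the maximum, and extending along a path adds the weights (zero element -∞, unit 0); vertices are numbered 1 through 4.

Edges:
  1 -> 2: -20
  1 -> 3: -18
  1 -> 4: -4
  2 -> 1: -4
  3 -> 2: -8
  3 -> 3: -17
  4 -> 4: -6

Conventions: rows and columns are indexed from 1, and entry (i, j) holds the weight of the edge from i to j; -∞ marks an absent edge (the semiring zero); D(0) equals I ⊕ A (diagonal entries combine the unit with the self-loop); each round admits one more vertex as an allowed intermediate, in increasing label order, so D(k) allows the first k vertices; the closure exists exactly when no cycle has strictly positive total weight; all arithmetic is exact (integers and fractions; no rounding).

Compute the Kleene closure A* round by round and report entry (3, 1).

D(0):
  [0, -20, -18, -4]
  [-4, 0, -∞, -∞]
  [-∞, -8, 0, -∞]
  [-∞, -∞, -∞, 0]
D(1):
  [0, -20, -18, -4]
  [-4, 0, -22, -8]
  [-∞, -8, 0, -∞]
  [-∞, -∞, -∞, 0]
D(2):
  [0, -20, -18, -4]
  [-4, 0, -22, -8]
  [-12, -8, 0, -16]
  [-∞, -∞, -∞, 0]
D(3):
  [0, -20, -18, -4]
  [-4, 0, -22, -8]
  [-12, -8, 0, -16]
  [-∞, -∞, -∞, 0]
D(4):
  [0, -20, -18, -4]
  [-4, 0, -22, -8]
  [-12, -8, 0, -16]
  [-∞, -∞, -∞, 0]
Answer: A*[3][1] = -12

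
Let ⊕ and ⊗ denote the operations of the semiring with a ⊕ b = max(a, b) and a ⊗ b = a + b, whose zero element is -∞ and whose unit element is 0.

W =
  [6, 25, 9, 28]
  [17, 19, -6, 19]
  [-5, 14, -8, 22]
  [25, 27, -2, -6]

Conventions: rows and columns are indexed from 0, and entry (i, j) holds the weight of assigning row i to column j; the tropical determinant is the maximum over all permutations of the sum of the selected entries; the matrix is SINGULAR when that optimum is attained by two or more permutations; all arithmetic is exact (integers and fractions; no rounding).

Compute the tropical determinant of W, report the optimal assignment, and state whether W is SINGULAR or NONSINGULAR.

σ = (0, 1, 2, 3): 6 + 19 + (-8) + (-6) = 11
σ = (0, 1, 3, 2): 6 + 19 + 22 + (-2) = 45
σ = (0, 2, 1, 3): 6 + (-6) + 14 + (-6) = 8
σ = (0, 2, 3, 1): 6 + (-6) + 22 + 27 = 49
σ = (0, 3, 1, 2): 6 + 19 + 14 + (-2) = 37
σ = (0, 3, 2, 1): 6 + 19 + (-8) + 27 = 44
σ = (1, 0, 2, 3): 25 + 17 + (-8) + (-6) = 28
σ = (1, 0, 3, 2): 25 + 17 + 22 + (-2) = 62
σ = (1, 2, 0, 3): 25 + (-6) + (-5) + (-6) = 8
σ = (1, 2, 3, 0): 25 + (-6) + 22 + 25 = 66
σ = (1, 3, 0, 2): 25 + 19 + (-5) + (-2) = 37
σ = (1, 3, 2, 0): 25 + 19 + (-8) + 25 = 61
σ = (2, 0, 1, 3): 9 + 17 + 14 + (-6) = 34
σ = (2, 0, 3, 1): 9 + 17 + 22 + 27 = 75
σ = (2, 1, 0, 3): 9 + 19 + (-5) + (-6) = 17
σ = (2, 1, 3, 0): 9 + 19 + 22 + 25 = 75
σ = (2, 3, 0, 1): 9 + 19 + (-5) + 27 = 50
σ = (2, 3, 1, 0): 9 + 19 + 14 + 25 = 67
σ = (3, 0, 1, 2): 28 + 17 + 14 + (-2) = 57
σ = (3, 0, 2, 1): 28 + 17 + (-8) + 27 = 64
σ = (3, 1, 0, 2): 28 + 19 + (-5) + (-2) = 40
σ = (3, 1, 2, 0): 28 + 19 + (-8) + 25 = 64
σ = (3, 2, 0, 1): 28 + (-6) + (-5) + 27 = 44
σ = (3, 2, 1, 0): 28 + (-6) + 14 + 25 = 61
Optimal value attained by: σ = (2, 0, 3, 1).
Answer: det⊕(W) = 75; verdict: SINGULAR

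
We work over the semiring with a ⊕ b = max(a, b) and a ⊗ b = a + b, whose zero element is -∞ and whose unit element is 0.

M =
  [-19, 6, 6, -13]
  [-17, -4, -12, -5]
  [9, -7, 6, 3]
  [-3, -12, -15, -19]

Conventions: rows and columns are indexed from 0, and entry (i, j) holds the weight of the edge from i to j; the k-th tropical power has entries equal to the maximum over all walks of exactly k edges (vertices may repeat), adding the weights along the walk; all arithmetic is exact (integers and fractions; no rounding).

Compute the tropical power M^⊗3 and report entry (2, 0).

M^⊗2:
  [15, 2, 12, 9]
  [-3, -8, -6, -9]
  [15, 15, 15, 9]
  [-6, 3, 3, -12]
M^⊗3:
  [21, 21, 21, 15]
  [3, 3, 3, -3]
  [24, 21, 21, 18]
  [12, 0, 9, 6]
Key observation: the optimum is the walk 2->0->2->0, with weight 9 + 6 + 9 = 24.
Optimal value attained by: walk 2->0->2->0.
Answer: (M^⊗3)[2][0] = 24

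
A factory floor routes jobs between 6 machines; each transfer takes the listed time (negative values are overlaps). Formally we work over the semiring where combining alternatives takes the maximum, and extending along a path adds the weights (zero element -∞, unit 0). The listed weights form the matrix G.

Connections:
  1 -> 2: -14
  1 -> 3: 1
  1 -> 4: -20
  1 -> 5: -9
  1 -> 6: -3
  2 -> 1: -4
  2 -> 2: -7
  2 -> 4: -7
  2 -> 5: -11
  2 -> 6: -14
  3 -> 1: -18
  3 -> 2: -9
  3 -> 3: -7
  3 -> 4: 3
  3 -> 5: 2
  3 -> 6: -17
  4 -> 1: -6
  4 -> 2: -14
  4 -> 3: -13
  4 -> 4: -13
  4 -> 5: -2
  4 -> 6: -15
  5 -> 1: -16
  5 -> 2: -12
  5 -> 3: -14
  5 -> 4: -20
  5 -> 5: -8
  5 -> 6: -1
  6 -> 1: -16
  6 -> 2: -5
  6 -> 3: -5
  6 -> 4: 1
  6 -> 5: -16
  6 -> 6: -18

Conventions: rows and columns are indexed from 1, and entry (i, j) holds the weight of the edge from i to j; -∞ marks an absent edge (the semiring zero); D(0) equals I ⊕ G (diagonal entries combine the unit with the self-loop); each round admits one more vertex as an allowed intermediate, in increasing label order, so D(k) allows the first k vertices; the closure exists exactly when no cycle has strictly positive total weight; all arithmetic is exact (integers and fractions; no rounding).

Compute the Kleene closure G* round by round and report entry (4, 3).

D(0):
  [0, -14, 1, -20, -9, -3]
  [-4, 0, -∞, -7, -11, -14]
  [-18, -9, 0, 3, 2, -17]
  [-6, -14, -13, 0, -2, -15]
  [-16, -12, -14, -20, 0, -1]
  [-16, -5, -5, 1, -16, 0]
D(1):
  [0, -14, 1, -20, -9, -3]
  [-4, 0, -3, -7, -11, -7]
  [-18, -9, 0, 3, 2, -17]
  [-6, -14, -5, 0, -2, -9]
  [-16, -12, -14, -20, 0, -1]
  [-16, -5, -5, 1, -16, 0]
D(2):
  [0, -14, 1, -20, -9, -3]
  [-4, 0, -3, -7, -11, -7]
  [-13, -9, 0, 3, 2, -16]
  [-6, -14, -5, 0, -2, -9]
  [-16, -12, -14, -19, 0, -1]
  [-9, -5, -5, 1, -16, 0]
D(3):
  [0, -8, 1, 4, 3, -3]
  [-4, 0, -3, 0, -1, -7]
  [-13, -9, 0, 3, 2, -16]
  [-6, -14, -5, 0, -2, -9]
  [-16, -12, -14, -11, 0, -1]
  [-9, -5, -5, 1, -3, 0]
D(4):
  [0, -8, 1, 4, 3, -3]
  [-4, 0, -3, 0, -1, -7]
  [-3, -9, 0, 3, 2, -6]
  [-6, -14, -5, 0, -2, -9]
  [-16, -12, -14, -11, 0, -1]
  [-5, -5, -4, 1, -1, 0]
D(5):
  [0, -8, 1, 4, 3, 2]
  [-4, 0, -3, 0, -1, -2]
  [-3, -9, 0, 3, 2, 1]
  [-6, -14, -5, 0, -2, -3]
  [-16, -12, -14, -11, 0, -1]
  [-5, -5, -4, 1, -1, 0]
D(6):
  [0, -3, 1, 4, 3, 2]
  [-4, 0, -3, 0, -1, -2]
  [-3, -4, 0, 3, 2, 1]
  [-6, -8, -5, 0, -2, -3]
  [-6, -6, -5, 0, 0, -1]
  [-5, -5, -4, 1, -1, 0]
Answer: G*[4][3] = -5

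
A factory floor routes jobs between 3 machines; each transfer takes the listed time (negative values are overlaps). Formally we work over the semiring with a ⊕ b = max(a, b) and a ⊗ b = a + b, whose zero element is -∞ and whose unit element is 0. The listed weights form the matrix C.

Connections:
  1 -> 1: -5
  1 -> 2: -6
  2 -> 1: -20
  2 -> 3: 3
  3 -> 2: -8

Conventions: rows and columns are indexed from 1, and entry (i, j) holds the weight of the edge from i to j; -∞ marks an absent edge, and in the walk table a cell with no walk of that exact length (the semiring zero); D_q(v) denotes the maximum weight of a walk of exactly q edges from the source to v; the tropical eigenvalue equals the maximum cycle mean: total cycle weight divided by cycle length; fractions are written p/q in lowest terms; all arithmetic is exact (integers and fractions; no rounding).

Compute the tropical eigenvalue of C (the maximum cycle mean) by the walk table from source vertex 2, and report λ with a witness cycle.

q=0: [-∞, 0, -∞]
q=1: [-20, -∞, 3]
q=2: [-25, -5, -∞]
q=3: [-25, -31, -2]
Optimal cycle mean attained by: cycle 2->3->2, total 3 + (-8), length 2.
Answer: λ = -5/2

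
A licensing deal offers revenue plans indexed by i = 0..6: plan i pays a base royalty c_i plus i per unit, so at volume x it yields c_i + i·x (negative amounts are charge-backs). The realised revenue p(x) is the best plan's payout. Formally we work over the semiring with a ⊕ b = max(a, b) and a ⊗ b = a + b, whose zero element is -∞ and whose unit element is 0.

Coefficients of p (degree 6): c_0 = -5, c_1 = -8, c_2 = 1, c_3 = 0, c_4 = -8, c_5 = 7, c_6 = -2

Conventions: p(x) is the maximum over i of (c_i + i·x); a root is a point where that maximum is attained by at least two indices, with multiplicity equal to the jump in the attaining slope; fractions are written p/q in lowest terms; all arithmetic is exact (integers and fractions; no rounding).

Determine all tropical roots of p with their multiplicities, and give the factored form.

hull edge (i=0, c=-5) to (i=2, c=1): slope 3, span 2
hull edge (i=2, c=1) to (i=5, c=7): slope 2, span 3
hull edge (i=5, c=7) to (i=6, c=-2): slope -9, span 1
Factored form: p(x) = -2 ⊗ (x ⊕ (-3)) ⊗ (x ⊕ (-3)) ⊗ (x ⊕ (-2)) ⊗ (x ⊕ (-2)) ⊗ (x ⊕ (-2)) ⊗ (x ⊕ 9)
Answer: roots = -3 (mult 2), -2 (mult 3), 9 (mult 1)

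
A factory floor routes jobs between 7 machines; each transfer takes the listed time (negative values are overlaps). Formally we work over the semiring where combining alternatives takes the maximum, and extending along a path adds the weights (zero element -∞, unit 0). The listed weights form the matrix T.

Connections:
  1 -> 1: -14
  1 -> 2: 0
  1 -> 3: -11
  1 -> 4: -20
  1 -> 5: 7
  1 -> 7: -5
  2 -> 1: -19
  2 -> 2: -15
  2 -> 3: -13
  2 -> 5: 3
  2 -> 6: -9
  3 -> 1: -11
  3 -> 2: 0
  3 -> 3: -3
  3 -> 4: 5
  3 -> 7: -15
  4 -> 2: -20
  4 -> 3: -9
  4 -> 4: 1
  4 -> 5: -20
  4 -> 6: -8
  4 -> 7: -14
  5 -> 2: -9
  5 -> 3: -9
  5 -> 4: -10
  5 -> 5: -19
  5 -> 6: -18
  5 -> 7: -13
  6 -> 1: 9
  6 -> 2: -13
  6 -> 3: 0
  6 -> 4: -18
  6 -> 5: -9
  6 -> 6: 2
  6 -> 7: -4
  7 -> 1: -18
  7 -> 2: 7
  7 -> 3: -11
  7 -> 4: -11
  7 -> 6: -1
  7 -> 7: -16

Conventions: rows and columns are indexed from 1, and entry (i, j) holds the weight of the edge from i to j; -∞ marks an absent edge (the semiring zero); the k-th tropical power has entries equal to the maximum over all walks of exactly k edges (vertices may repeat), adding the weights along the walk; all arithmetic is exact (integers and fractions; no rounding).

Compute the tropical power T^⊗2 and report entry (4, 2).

T^⊗2:
  [-19, 2, -2, -3, 3, -6, -6]
  [0, -6, -6, -7, -12, -7, -10]
  [-14, -3, -4, 6, 3, -3, -9]
  [1, -7, -8, 2, -17, -6, -12]
  [-9, -6, -12, -4, -6, -14, -22]
  [11, 9, 2, 5, 16, 4, 4]
  [8, -8, -1, -6, 10, 1, -5]
Key observation: the optimum is the walk 4->7->2, with weight (-14) + 7 = -7.
Optimal value attained by: walk 4->7->2.
Answer: (T^⊗2)[4][2] = -7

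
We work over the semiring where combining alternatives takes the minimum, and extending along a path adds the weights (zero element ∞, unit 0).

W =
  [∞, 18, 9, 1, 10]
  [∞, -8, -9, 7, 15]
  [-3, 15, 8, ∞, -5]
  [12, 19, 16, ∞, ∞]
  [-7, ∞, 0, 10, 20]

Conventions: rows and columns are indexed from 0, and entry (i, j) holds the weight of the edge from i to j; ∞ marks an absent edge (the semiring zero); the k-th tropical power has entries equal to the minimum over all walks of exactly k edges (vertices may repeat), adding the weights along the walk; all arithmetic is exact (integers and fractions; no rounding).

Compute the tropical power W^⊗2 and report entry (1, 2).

W^⊗2:
  [3, 10, 9, 20, 4]
  [-12, -16, -17, -1, -14]
  [-12, 7, -5, -2, 3]
  [13, 11, 10, 13, 11]
  [-3, 11, 2, -6, -5]
Key observation: the optimum is the walk 1->1->2, with weight (-8) + (-9) = -17.
Optimal value attained by: walk 1->1->2.
Answer: (W^⊗2)[1][2] = -17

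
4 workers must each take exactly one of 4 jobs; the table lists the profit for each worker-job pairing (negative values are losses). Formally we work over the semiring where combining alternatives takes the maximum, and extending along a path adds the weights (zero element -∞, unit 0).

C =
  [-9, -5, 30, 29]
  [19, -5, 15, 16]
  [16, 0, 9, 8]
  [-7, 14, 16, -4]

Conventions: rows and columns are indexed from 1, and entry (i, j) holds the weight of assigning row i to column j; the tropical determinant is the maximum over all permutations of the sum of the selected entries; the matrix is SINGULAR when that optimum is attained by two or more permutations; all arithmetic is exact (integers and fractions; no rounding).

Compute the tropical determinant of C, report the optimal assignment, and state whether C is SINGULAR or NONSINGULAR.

σ = (1, 2, 3, 4): (-9) + (-5) + 9 + (-4) = -9
σ = (1, 2, 4, 3): (-9) + (-5) + 8 + 16 = 10
σ = (1, 3, 2, 4): (-9) + 15 + 0 + (-4) = 2
σ = (1, 3, 4, 2): (-9) + 15 + 8 + 14 = 28
σ = (1, 4, 2, 3): (-9) + 16 + 0 + 16 = 23
σ = (1, 4, 3, 2): (-9) + 16 + 9 + 14 = 30
σ = (2, 1, 3, 4): (-5) + 19 + 9 + (-4) = 19
σ = (2, 1, 4, 3): (-5) + 19 + 8 + 16 = 38
σ = (2, 3, 1, 4): (-5) + 15 + 16 + (-4) = 22
σ = (2, 3, 4, 1): (-5) + 15 + 8 + (-7) = 11
σ = (2, 4, 1, 3): (-5) + 16 + 16 + 16 = 43
σ = (2, 4, 3, 1): (-5) + 16 + 9 + (-7) = 13
σ = (3, 1, 2, 4): 30 + 19 + 0 + (-4) = 45
σ = (3, 1, 4, 2): 30 + 19 + 8 + 14 = 71
σ = (3, 2, 1, 4): 30 + (-5) + 16 + (-4) = 37
σ = (3, 2, 4, 1): 30 + (-5) + 8 + (-7) = 26
σ = (3, 4, 1, 2): 30 + 16 + 16 + 14 = 76
σ = (3, 4, 2, 1): 30 + 16 + 0 + (-7) = 39
σ = (4, 1, 2, 3): 29 + 19 + 0 + 16 = 64
σ = (4, 1, 3, 2): 29 + 19 + 9 + 14 = 71
σ = (4, 2, 1, 3): 29 + (-5) + 16 + 16 = 56
σ = (4, 2, 3, 1): 29 + (-5) + 9 + (-7) = 26
σ = (4, 3, 1, 2): 29 + 15 + 16 + 14 = 74
σ = (4, 3, 2, 1): 29 + 15 + 0 + (-7) = 37
Optimal value attained by: σ = (3, 4, 1, 2).
Answer: det⊕(C) = 76; verdict: NONSINGULAR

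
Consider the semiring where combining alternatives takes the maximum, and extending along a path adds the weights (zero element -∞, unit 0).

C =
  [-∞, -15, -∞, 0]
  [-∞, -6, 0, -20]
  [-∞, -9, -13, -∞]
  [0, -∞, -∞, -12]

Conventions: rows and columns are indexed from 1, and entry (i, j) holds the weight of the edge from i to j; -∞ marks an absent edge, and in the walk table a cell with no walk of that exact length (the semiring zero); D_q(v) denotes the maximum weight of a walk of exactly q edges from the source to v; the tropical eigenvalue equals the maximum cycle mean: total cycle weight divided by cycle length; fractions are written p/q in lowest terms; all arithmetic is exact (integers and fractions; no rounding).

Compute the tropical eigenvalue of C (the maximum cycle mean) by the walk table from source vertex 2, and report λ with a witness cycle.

q=0: [-∞, 0, -∞, -∞]
q=1: [-∞, -6, 0, -20]
q=2: [-20, -9, -6, -26]
q=3: [-26, -15, -9, -20]
q=4: [-20, -18, -15, -26]
Optimal cycle mean attained by: cycle 1->4->1, total 0 + 0, length 2.
Answer: λ = 0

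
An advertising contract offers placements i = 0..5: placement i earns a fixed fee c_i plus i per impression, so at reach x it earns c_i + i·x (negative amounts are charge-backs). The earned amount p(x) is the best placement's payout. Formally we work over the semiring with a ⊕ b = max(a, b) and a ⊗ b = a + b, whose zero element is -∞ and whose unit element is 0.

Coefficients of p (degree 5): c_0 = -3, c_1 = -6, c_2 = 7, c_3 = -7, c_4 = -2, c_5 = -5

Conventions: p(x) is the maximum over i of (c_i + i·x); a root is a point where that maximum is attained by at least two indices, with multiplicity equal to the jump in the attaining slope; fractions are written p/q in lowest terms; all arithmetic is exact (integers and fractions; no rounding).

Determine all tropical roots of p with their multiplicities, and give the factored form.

hull edge (i=0, c=-3) to (i=2, c=7): slope 5, span 2
hull edge (i=2, c=7) to (i=5, c=-5): slope -4, span 3
Factored form: p(x) = -5 ⊗ (x ⊕ (-5)) ⊗ (x ⊕ (-5)) ⊗ (x ⊕ 4) ⊗ (x ⊕ 4) ⊗ (x ⊕ 4)
Answer: roots = -5 (mult 2), 4 (mult 3)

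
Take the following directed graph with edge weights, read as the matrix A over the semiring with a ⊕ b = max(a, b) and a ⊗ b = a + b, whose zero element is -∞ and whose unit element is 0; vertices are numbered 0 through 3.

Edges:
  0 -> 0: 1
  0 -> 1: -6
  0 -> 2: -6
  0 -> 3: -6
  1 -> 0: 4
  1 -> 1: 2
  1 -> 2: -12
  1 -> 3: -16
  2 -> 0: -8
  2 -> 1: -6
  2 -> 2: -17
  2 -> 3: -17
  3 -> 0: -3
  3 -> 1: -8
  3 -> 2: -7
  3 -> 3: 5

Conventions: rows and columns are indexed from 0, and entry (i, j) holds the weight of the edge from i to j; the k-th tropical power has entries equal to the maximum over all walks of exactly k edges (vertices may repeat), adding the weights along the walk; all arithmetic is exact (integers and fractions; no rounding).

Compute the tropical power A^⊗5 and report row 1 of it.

A^⊗2:
  [2, -4, -5, -1]
  [6, 4, -2, -2]
  [-2, -4, -14, -12]
  [2, -3, -2, 10]
A^⊗3:
  [3, -2, -4, 4]
  [8, 6, 0, 3]
  [0, -2, -8, -7]
  [7, 2, 3, 15]
A^⊗4:
  [4, 0, -3, 9]
  [10, 8, 2, 8]
  [2, 0, -6, -2]
  [12, 7, 8, 20]
A^⊗5:
  [6, 2, 2, 14]
  [12, 10, 4, 13]
  [4, 2, -4, 3]
  [17, 12, 13, 25]
Answer: row 1 of A^⊗5 = [12, 10, 4, 13]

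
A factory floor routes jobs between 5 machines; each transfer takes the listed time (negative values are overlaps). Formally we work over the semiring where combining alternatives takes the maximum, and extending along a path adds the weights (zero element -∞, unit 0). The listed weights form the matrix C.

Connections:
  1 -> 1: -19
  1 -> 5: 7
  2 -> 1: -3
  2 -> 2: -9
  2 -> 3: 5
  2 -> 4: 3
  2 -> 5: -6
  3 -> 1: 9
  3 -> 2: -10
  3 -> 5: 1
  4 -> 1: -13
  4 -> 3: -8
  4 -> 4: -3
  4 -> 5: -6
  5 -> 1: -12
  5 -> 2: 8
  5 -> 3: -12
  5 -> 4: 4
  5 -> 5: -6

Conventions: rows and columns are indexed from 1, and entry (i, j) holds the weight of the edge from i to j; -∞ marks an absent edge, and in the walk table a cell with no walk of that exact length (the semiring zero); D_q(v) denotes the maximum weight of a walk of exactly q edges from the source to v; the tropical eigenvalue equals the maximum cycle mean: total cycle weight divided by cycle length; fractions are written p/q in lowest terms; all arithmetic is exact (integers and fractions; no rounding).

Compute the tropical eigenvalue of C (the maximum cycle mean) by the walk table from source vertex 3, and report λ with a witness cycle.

q=0: [-∞, -∞, 0, -∞, -∞]
q=1: [9, -10, -∞, -∞, 1]
q=2: [-10, 9, -5, 5, 16]
q=3: [6, 24, 14, 20, 10]
q=4: [23, 18, 29, 27, 18]
q=5: [38, 26, 23, 24, 30]
Optimal cycle mean attained by: cycle 1->5->2->3->1, total 7 + 8 + 5 + 9, length 4.
Answer: λ = 29/4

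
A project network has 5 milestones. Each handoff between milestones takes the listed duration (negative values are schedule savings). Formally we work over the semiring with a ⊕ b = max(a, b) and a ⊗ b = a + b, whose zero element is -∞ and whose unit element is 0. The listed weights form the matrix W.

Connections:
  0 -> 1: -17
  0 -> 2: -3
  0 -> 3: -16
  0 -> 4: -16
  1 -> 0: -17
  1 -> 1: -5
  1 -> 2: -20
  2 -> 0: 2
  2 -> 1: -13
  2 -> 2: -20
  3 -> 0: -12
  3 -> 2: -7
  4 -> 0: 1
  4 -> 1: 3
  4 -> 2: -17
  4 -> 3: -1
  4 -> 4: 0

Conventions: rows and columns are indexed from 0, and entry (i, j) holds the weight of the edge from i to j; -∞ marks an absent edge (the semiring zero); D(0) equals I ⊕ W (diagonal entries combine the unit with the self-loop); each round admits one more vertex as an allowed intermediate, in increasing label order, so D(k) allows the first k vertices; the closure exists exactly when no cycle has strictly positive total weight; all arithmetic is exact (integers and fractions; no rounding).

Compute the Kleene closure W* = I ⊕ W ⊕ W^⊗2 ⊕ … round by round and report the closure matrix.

D(0):
  [0, -17, -3, -16, -16]
  [-17, 0, -20, -∞, -∞]
  [2, -13, 0, -∞, -∞]
  [-12, -∞, -7, 0, -∞]
  [1, 3, -17, -1, 0]
D(1):
  [0, -17, -3, -16, -16]
  [-17, 0, -20, -33, -33]
  [2, -13, 0, -14, -14]
  [-12, -29, -7, 0, -28]
  [1, 3, -2, -1, 0]
D(2):
  [0, -17, -3, -16, -16]
  [-17, 0, -20, -33, -33]
  [2, -13, 0, -14, -14]
  [-12, -29, -7, 0, -28]
  [1, 3, -2, -1, 0]
D(3):
  [0, -16, -3, -16, -16]
  [-17, 0, -20, -33, -33]
  [2, -13, 0, -14, -14]
  [-5, -20, -7, 0, -21]
  [1, 3, -2, -1, 0]
D(4):
  [0, -16, -3, -16, -16]
  [-17, 0, -20, -33, -33]
  [2, -13, 0, -14, -14]
  [-5, -20, -7, 0, -21]
  [1, 3, -2, -1, 0]
D(5):
  [0, -13, -3, -16, -16]
  [-17, 0, -20, -33, -33]
  [2, -11, 0, -14, -14]
  [-5, -18, -7, 0, -21]
  [1, 3, -2, -1, 0]
Answer: W* = [[0, -13, -3, -16, -16], [-17, 0, -20, -33, -33], [2, -11, 0, -14, -14], [-5, -18, -7, 0, -21], [1, 3, -2, -1, 0]]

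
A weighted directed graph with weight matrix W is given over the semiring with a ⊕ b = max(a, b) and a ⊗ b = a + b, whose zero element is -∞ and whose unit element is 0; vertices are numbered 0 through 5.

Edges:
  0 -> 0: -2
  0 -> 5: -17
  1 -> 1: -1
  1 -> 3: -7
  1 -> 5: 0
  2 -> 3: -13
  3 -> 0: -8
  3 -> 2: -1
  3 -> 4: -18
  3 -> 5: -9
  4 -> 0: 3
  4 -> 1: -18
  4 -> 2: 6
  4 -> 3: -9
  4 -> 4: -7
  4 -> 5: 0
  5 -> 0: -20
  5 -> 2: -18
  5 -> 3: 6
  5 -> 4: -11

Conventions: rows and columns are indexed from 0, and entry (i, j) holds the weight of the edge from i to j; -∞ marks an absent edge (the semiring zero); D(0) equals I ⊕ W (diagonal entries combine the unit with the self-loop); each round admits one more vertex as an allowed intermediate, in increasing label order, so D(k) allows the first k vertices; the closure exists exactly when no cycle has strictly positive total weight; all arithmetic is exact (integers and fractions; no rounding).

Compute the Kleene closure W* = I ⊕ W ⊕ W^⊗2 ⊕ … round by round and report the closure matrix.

D(0):
  [0, -∞, -∞, -∞, -∞, -17]
  [-∞, 0, -∞, -7, -∞, 0]
  [-∞, -∞, 0, -13, -∞, -∞]
  [-8, -∞, -1, 0, -18, -9]
  [3, -18, 6, -9, 0, 0]
  [-20, -∞, -18, 6, -11, 0]
D(1):
  [0, -∞, -∞, -∞, -∞, -17]
  [-∞, 0, -∞, -7, -∞, 0]
  [-∞, -∞, 0, -13, -∞, -∞]
  [-8, -∞, -1, 0, -18, -9]
  [3, -18, 6, -9, 0, 0]
  [-20, -∞, -18, 6, -11, 0]
D(2):
  [0, -∞, -∞, -∞, -∞, -17]
  [-∞, 0, -∞, -7, -∞, 0]
  [-∞, -∞, 0, -13, -∞, -∞]
  [-8, -∞, -1, 0, -18, -9]
  [3, -18, 6, -9, 0, 0]
  [-20, -∞, -18, 6, -11, 0]
D(3):
  [0, -∞, -∞, -∞, -∞, -17]
  [-∞, 0, -∞, -7, -∞, 0]
  [-∞, -∞, 0, -13, -∞, -∞]
  [-8, -∞, -1, 0, -18, -9]
  [3, -18, 6, -7, 0, 0]
  [-20, -∞, -18, 6, -11, 0]
D(4):
  [0, -∞, -∞, -∞, -∞, -17]
  [-15, 0, -8, -7, -25, 0]
  [-21, -∞, 0, -13, -31, -22]
  [-8, -∞, -1, 0, -18, -9]
  [3, -18, 6, -7, 0, 0]
  [-2, -∞, 5, 6, -11, 0]
D(5):
  [0, -∞, -∞, -∞, -∞, -17]
  [-15, 0, -8, -7, -25, 0]
  [-21, -49, 0, -13, -31, -22]
  [-8, -36, -1, 0, -18, -9]
  [3, -18, 6, -7, 0, 0]
  [-2, -29, 5, 6, -11, 0]
D(6):
  [0, -46, -12, -11, -28, -17]
  [-2, 0, 5, 6, -11, 0]
  [-21, -49, 0, -13, -31, -22]
  [-8, -36, -1, 0, -18, -9]
  [3, -18, 6, 6, 0, 0]
  [-2, -29, 5, 6, -11, 0]
Answer: W* = [[0, -46, -12, -11, -28, -17], [-2, 0, 5, 6, -11, 0], [-21, -49, 0, -13, -31, -22], [-8, -36, -1, 0, -18, -9], [3, -18, 6, 6, 0, 0], [-2, -29, 5, 6, -11, 0]]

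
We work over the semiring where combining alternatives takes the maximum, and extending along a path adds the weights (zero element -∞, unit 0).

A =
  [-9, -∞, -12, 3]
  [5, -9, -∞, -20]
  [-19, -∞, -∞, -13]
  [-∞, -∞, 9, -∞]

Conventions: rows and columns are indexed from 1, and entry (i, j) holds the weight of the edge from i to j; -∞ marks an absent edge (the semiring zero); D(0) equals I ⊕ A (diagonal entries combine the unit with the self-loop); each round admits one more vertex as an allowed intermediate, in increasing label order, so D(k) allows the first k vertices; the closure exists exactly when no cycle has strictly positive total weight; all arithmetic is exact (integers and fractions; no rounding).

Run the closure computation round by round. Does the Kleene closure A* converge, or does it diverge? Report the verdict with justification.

D(0):
  [0, -∞, -12, 3]
  [5, 0, -∞, -20]
  [-19, -∞, 0, -13]
  [-∞, -∞, 9, 0]
D(1):
  [0, -∞, -12, 3]
  [5, 0, -7, 8]
  [-19, -∞, 0, -13]
  [-∞, -∞, 9, 0]
D(2):
  [0, -∞, -12, 3]
  [5, 0, -7, 8]
  [-19, -∞, 0, -13]
  [-∞, -∞, 9, 0]
D(3):
  [0, -∞, -12, 3]
  [5, 0, -7, 8]
  [-19, -∞, 0, -13]
  [-10, -∞, 9, 0]
D(4):
  [0, -∞, 12, 3]
  [5, 0, 17, 8]
  [-19, -∞, 0, -13]
  [-10, -∞, 9, 0]
Key observation: every diagonal entry stays at the unit through all rounds, so no improving cycle exists.
Answer: CONVERGES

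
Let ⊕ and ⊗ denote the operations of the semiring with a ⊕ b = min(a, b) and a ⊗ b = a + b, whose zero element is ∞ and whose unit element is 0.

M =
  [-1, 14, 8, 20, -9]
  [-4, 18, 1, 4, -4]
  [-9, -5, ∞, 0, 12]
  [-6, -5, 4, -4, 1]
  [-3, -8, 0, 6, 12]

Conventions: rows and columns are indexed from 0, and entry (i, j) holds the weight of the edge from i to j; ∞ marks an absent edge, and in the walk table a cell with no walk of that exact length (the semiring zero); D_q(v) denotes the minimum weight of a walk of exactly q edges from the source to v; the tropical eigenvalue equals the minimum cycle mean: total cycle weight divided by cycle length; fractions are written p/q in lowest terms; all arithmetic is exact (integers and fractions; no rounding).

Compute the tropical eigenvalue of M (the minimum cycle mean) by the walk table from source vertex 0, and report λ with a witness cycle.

q=0: [0, ∞, ∞, ∞, ∞]
q=1: [-1, 14, 8, 20, -9]
q=2: [-12, -17, -9, -3, -10]
q=3: [-21, -18, -16, -13, -21]
q=4: [-25, -29, -21, -17, -30]
q=5: [-33, -38, -30, -25, -34]
Optimal cycle mean attained by: cycle 0->4->1->0, total (-9) + (-8) + (-4), length 3.
Answer: λ = -7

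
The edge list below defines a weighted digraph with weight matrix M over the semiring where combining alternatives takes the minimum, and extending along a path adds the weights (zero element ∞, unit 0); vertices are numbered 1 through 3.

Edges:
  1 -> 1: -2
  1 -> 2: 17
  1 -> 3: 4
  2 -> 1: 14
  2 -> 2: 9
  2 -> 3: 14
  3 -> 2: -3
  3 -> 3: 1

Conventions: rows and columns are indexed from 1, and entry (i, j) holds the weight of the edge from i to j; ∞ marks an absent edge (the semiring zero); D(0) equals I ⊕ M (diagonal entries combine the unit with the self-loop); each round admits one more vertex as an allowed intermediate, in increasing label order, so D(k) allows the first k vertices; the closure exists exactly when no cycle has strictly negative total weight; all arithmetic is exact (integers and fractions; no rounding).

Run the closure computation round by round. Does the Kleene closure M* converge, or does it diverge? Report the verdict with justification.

Detection: at round 0, diagonal entry (1, 1) turns strictly negative.
Key observation: the cycle 1->1 has total weight (-2), which is strictly negative.
Answer: DIVERGES — negative cycle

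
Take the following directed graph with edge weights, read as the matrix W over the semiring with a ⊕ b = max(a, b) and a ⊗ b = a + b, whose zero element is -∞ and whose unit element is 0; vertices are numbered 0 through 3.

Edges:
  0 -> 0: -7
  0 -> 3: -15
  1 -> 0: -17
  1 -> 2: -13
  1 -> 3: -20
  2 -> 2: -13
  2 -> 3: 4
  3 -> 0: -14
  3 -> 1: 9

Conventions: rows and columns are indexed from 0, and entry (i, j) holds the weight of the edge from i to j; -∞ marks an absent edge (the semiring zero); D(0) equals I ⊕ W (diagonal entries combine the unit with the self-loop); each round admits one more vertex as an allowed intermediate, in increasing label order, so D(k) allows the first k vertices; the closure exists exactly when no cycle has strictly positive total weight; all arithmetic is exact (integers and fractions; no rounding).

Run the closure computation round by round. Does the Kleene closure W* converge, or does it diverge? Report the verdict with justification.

D(0):
  [0, -∞, -∞, -15]
  [-17, 0, -13, -20]
  [-∞, -∞, 0, 4]
  [-14, 9, -∞, 0]
D(1):
  [0, -∞, -∞, -15]
  [-17, 0, -13, -20]
  [-∞, -∞, 0, 4]
  [-14, 9, -∞, 0]
D(2):
  [0, -∞, -∞, -15]
  [-17, 0, -13, -20]
  [-∞, -∞, 0, 4]
  [-8, 9, -4, 0]
D(3):
  [0, -∞, -∞, -15]
  [-17, 0, -13, -9]
  [-∞, -∞, 0, 4]
  [-8, 9, -4, 0]
D(4):
  [0, -6, -19, -15]
  [-17, 0, -13, -9]
  [-4, 13, 0, 4]
  [-8, 9, -4, 0]
Key observation: every diagonal entry stays at the unit through all rounds, so no improving cycle exists.
Answer: CONVERGES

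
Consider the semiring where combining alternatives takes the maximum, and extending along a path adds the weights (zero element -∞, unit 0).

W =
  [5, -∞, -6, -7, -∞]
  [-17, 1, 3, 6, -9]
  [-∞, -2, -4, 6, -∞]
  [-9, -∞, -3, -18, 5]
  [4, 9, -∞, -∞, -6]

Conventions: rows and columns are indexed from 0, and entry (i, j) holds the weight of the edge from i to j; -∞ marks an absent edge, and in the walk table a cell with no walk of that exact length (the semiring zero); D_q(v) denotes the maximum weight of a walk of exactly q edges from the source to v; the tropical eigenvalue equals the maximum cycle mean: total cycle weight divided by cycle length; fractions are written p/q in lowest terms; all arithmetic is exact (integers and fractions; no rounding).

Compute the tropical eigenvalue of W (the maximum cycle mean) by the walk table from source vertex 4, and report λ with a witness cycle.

q=0: [-∞, -∞, -∞, -∞, 0]
q=1: [4, 9, -∞, -∞, -6]
q=2: [9, 10, 12, 15, 0]
q=3: [14, 11, 13, 18, 20]
q=4: [24, 29, 15, 19, 23]
q=5: [29, 32, 32, 35, 24]
Optimal cycle mean attained by: cycle 1->3->4->1, total 6 + 5 + 9, length 3.
Answer: λ = 20/3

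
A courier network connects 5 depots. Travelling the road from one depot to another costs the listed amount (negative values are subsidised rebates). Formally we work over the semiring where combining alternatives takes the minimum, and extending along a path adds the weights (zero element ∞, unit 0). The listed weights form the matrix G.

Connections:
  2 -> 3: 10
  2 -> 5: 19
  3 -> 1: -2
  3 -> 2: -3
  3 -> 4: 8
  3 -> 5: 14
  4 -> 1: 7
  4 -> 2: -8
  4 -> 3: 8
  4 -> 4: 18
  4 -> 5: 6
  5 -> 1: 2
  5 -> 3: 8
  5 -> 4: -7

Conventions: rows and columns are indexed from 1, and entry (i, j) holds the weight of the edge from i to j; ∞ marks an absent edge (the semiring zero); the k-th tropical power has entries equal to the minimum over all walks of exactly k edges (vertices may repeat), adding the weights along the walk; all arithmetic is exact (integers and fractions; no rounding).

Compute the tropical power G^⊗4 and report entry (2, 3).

G^⊗2:
  [∞, ∞, ∞, ∞, ∞]
  [8, 7, 27, 12, 24]
  [15, 0, 7, 7, 14]
  [6, 5, 2, -1, 11]
  [0, -15, 1, 11, -1]
G^⊗3:
  [∞, ∞, ∞, ∞, ∞]
  [19, 4, 17, 17, 18]
  [5, -1, 10, 7, 13]
  [0, -9, 7, 4, 5]
  [-1, -2, -5, -8, 4]
G^⊗4:
  [∞, ∞, ∞, ∞, ∞]
  [15, 9, 14, 11, 23]
  [8, -1, 9, 6, 13]
  [5, -4, 1, -2, 10]
  [-7, -16, 0, -3, -2]
Key observation: the optimum is the walk 2->5->4->2->3, with weight 19 + (-7) + (-8) + 10 = 14.
Optimal value attained by: walk 2->5->4->2->3.
Answer: (G^⊗4)[2][3] = 14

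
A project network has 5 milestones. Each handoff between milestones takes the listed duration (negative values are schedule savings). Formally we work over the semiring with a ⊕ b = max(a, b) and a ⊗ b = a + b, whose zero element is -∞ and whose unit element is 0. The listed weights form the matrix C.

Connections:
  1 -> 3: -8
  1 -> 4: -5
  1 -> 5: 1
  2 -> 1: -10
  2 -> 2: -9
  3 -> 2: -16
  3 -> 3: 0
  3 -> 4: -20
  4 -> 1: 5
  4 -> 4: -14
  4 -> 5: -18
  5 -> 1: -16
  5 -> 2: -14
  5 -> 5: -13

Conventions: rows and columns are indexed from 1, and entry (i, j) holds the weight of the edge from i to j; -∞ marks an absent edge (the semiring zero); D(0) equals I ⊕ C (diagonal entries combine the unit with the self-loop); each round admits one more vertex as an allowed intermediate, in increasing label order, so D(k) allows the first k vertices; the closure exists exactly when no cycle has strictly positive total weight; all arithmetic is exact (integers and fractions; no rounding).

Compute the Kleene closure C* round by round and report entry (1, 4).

D(0):
  [0, -∞, -8, -5, 1]
  [-10, 0, -∞, -∞, -∞]
  [-∞, -16, 0, -20, -∞]
  [5, -∞, -∞, 0, -18]
  [-16, -14, -∞, -∞, 0]
D(1):
  [0, -∞, -8, -5, 1]
  [-10, 0, -18, -15, -9]
  [-∞, -16, 0, -20, -∞]
  [5, -∞, -3, 0, 6]
  [-16, -14, -24, -21, 0]
D(2):
  [0, -∞, -8, -5, 1]
  [-10, 0, -18, -15, -9]
  [-26, -16, 0, -20, -25]
  [5, -∞, -3, 0, 6]
  [-16, -14, -24, -21, 0]
D(3):
  [0, -24, -8, -5, 1]
  [-10, 0, -18, -15, -9]
  [-26, -16, 0, -20, -25]
  [5, -19, -3, 0, 6]
  [-16, -14, -24, -21, 0]
D(4):
  [0, -24, -8, -5, 1]
  [-10, 0, -18, -15, -9]
  [-15, -16, 0, -20, -14]
  [5, -19, -3, 0, 6]
  [-16, -14, -24, -21, 0]
D(5):
  [0, -13, -8, -5, 1]
  [-10, 0, -18, -15, -9]
  [-15, -16, 0, -20, -14]
  [5, -8, -3, 0, 6]
  [-16, -14, -24, -21, 0]
Answer: C*[1][4] = -5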